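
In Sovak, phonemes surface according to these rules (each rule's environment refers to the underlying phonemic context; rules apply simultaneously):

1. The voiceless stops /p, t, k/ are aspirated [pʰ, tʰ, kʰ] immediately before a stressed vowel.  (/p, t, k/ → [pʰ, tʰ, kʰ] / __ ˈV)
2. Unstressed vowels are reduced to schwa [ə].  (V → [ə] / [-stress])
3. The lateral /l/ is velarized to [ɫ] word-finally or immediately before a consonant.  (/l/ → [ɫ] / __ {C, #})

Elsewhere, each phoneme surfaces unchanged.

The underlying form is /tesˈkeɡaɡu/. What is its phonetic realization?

/t/ (word-initial) fails the environment for rule 1, so it stays [t].
/e/ — between /t/ and /s/, in an unstressed syllable — surfaces as [ə] (rule 2).
/k/ — between /s/ and /e/, immediately before a stressed vowel — surfaces as [kʰ] (rule 1).
/e/ — between /k/ and /ɡ/; rule 2 does not apply here → [e].
/a/ (between /ɡ/ and /ɡ/) occurs in an unstressed syllable → [ə] by rule 2.
/u/ meets the environment for rule 2 (in an unstressed syllable) → [ə].

[təsˈkʰeɡəɡə]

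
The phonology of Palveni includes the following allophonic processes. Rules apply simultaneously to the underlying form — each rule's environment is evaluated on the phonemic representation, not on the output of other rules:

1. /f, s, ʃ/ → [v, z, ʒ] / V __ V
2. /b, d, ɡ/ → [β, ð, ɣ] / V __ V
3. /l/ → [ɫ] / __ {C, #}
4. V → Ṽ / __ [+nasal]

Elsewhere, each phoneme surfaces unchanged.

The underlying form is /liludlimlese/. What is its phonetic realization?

[liludlĩmleze]

/l/ — word-initial; rule 3 does not apply here → [l].
/i/ (between /l/ and /l/) is in the target of rule 4 but the environment (before a nasal consonant) is not met → [i].
/l/ (between /i/ and /u/) fails the environment for rule 3, so it stays [l].
/u/ (between /l/ and /d/) fails the environment for rule 4, so it stays [u].
/d/ (between /u/ and /l/) fails the environment for rule 2, so it stays [d].
/l/ — between /d/ and /i/; rule 3 does not apply here → [l].
/i/ (between /l/ and /m/): before a nasal consonant, so rule 4 applies → [ĩ].
/m/ (between /i/ and /l/) is unaffected → [m].
/l/ (between /m/ and /e/): rule 3 targets it, but not word-finally or immediately before a consonant → unchanged [l].
/e/ (between /l/ and /s/) is in the target of rule 4 but the environment (before a nasal consonant) is not met → [e].
/s/ (between /e/ and /e/): between two vowels, so rule 1 applies → [z].
/e/ (word-final) fails the environment for rule 4, so it stays [e].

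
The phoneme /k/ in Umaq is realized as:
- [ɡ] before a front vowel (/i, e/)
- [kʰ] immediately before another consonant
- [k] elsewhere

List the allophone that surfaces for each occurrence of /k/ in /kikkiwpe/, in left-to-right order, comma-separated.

Occurrence 1 (position 1): before a front vowel (/i, e/) → [ɡ].
Occurrence 2 (position 3): immediately before another consonant → [kʰ].
Occurrence 3 (position 4): before a front vowel (/i, e/) → [ɡ].

[ɡ], [kʰ], [ɡ]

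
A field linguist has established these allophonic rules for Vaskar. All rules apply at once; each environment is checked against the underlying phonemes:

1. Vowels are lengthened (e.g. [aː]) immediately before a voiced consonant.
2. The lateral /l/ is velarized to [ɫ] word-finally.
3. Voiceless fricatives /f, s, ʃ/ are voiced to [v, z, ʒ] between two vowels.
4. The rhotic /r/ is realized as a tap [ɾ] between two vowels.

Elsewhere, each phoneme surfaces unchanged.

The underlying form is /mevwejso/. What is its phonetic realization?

/m/ — not in any rule's target class → [m].
/e/ (between /m/ and /v/) occurs before a voiced consonant → [eː] by rule 1.
/v/ (between /e/ and /w/) is unaffected → [v].
/w/ (between /v/ and /e/) is unaffected → [w].
/e/ meets the environment for rule 1 (before a voiced consonant) → [eː].
/j/ (between /e/ and /s/): no rule targets it → [j].
/s/ — between /j/ and /o/; rule 3 does not apply here → [s].
/o/ (word-final) fails the environment for rule 1, so it stays [o].

[meːvweːjso]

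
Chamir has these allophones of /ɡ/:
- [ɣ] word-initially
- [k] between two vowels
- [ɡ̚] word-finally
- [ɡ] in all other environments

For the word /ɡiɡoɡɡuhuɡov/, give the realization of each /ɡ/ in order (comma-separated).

[ɣ], [k], [ɡ], [ɡ], [k]

Occurrence 1 (position 1): word-initially → [ɣ].
Occurrence 2 (position 3): between two vowels → [k].
Occurrence 3 (position 5): no conditioning environment matches → elsewhere allophone [ɡ].
Occurrence 4 (position 6): no conditioning environment matches → elsewhere allophone [ɡ].
Occurrence 5 (position 10): between two vowels → [k].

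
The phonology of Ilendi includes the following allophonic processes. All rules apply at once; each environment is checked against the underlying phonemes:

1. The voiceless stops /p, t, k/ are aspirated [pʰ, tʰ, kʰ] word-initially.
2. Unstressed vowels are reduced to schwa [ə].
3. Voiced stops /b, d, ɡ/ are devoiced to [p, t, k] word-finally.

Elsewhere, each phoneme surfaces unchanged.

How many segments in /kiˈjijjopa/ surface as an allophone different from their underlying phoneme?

Segments that undergo a rule: /k/ → [kʰ] (rule 1); /i/ → [ə] (rule 2); /o/ → [ə] (rule 2); /a/ → [ə] (rule 2).
All other segments surface unchanged.

4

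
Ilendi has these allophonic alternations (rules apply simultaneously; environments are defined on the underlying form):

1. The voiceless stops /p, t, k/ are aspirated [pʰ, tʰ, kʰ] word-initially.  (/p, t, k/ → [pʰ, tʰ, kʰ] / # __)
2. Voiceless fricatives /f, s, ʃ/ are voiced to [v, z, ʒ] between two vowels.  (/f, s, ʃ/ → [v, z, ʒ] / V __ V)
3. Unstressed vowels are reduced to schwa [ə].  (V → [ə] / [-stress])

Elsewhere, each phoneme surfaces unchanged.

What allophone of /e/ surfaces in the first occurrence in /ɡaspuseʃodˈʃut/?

[ə]

/e/ (between /s/ and /ʃ/): in an unstressed syllable, so rule 3 applies → [ə].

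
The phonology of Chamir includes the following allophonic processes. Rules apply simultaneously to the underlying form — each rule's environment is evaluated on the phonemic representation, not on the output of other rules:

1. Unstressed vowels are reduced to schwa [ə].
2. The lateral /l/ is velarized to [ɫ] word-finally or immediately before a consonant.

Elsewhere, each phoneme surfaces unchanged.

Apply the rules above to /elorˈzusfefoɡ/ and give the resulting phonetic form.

[ələrˈzusfəfəɡ]

/e/ (word-initial): in an unstressed syllable, so rule 1 applies → [ə].
/l/ — between /e/ and /o/; rule 2 does not apply here → [l].
/o/ (between /l/ and /r/): in an unstressed syllable, so rule 1 applies → [ə].
/u/ — between /z/ and /s/; rule 1 does not apply here → [u].
/e/ (between /f/ and /f/): in an unstressed syllable, so rule 1 applies → [ə].
/o/ — between /f/ and /ɡ/, in an unstressed syllable — surfaces as [ə] (rule 1).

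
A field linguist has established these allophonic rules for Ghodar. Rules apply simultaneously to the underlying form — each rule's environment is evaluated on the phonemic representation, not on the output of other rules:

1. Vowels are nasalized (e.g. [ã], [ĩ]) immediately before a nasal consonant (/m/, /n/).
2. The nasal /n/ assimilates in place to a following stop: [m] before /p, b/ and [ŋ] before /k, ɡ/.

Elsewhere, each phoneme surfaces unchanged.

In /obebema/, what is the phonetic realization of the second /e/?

Rule 1 applies to /e/ (between /b/ and /m/: before a nasal consonant) → [ẽ].

[ẽ]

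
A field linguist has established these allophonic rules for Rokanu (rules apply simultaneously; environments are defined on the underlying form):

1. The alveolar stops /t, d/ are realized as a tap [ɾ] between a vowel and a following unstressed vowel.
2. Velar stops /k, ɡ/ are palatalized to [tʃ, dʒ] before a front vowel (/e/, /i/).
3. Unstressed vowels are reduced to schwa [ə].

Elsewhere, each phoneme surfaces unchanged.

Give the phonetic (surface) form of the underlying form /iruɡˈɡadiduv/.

/i/ — word-initial, in an unstressed syllable — surfaces as [ə] (rule 3).
/r/ (between /i/ and /u/) is unaffected → [r].
/u/ (between /r/ and /ɡ/): in an unstressed syllable, so rule 3 applies → [ə].
/ɡ/ — between /u/ and /ɡ/; rule 2 does not apply here → [ɡ].
/ɡ/ (between /ɡ/ and /a/) is in the target of rule 2 but the environment (before a front vowel) is not met → [ɡ].
/a/ — between /ɡ/ and /d/; rule 3 does not apply here → [a].
/d/ (between /a/ and /i/) occurs between a vowel and a following unstressed vowel → [ɾ] by rule 1.
/i/ (between /d/ and /d/): in an unstressed syllable, so rule 3 applies → [ə].
/d/ — between /i/ and /u/, between a vowel and a following unstressed vowel — surfaces as [ɾ] (rule 1).
/u/ meets the environment for rule 3 (in an unstressed syllable) → [ə].
/v/ stays [v].

[ərəɡˈɡaɾəɾəv]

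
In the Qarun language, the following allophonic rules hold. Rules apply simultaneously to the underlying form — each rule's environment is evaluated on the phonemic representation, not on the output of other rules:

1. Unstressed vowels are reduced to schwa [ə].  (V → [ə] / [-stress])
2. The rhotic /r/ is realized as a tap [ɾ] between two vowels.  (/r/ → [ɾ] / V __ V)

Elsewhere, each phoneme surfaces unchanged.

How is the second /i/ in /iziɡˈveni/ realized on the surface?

/i/ (between /z/ and /ɡ/) occurs in an unstressed syllable → [ə] by rule 1.

[ə]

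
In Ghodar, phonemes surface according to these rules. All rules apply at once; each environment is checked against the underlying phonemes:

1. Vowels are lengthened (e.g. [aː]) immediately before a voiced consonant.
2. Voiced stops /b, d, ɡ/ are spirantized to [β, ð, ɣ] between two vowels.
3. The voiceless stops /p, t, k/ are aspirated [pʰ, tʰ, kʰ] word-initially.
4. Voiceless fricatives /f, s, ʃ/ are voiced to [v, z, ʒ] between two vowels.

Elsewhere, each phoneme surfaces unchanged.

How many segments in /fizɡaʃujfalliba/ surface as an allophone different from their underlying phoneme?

6

Segments that undergo a rule: /i/ → [iː] (rule 1); /ʃ/ → [ʒ] (rule 4); /u/ → [uː] (rule 1); /a/ → [aː] (rule 1); /i/ → [iː] (rule 1); /b/ → [β] (rule 2).
All other segments surface unchanged.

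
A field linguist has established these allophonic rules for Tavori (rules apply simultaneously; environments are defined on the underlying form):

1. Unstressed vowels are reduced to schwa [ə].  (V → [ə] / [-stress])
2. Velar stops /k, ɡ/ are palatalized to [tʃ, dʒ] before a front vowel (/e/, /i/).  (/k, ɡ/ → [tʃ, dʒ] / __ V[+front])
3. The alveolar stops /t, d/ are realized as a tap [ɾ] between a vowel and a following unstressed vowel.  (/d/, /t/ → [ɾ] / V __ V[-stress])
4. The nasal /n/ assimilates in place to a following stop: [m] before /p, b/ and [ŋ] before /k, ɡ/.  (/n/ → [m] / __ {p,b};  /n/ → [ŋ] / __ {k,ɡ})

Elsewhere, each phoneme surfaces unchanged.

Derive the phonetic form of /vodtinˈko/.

/o/ meets the environment for rule 1 (in an unstressed syllable) → [ə].
/d/ — between /o/ and /t/; rule 3 does not apply here → [d].
/t/ — between /d/ and /i/; rule 3 does not apply here → [t].
/i/ (between /t/ and /n/): in an unstressed syllable, so rule 1 applies → [ə].
/n/ (between /i/ and /k/): before a labial or velar stop, so rule 4 applies → [ŋ].
/k/ (between /n/ and /o/) is in the target of rule 2 but the environment (before a front vowel) is not met → [k].
/o/ — word-final; rule 1 does not apply here → [o].

[vədtəŋˈko]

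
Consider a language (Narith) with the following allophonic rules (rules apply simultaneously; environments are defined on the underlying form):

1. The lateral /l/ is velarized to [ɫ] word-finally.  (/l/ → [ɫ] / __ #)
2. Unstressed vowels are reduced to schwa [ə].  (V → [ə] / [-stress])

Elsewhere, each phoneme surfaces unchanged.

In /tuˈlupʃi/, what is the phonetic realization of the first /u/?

[ə]

/u/ (between /t/ and /l/): in an unstressed syllable, so rule 2 applies → [ə].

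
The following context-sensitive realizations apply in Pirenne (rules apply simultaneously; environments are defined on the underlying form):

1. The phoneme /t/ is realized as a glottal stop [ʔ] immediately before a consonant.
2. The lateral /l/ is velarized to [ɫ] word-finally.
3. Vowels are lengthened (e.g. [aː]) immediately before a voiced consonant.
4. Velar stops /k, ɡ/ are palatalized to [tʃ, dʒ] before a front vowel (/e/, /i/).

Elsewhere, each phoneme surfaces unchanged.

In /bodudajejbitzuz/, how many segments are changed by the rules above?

6

Segments that undergo a rule: /o/ → [oː] (rule 3); /u/ → [uː] (rule 3); /a/ → [aː] (rule 3); /e/ → [eː] (rule 3); /t/ → [ʔ] (rule 1); /u/ → [uː] (rule 3).
All other segments surface unchanged.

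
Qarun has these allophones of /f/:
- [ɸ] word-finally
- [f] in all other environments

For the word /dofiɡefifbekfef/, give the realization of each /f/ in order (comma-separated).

Occurrence 1 (position 3): no conditioning environment matches → elsewhere allophone [f].
Occurrence 2 (position 7): no conditioning environment matches → elsewhere allophone [f].
Occurrence 3 (position 9): no conditioning environment matches → elsewhere allophone [f].
Occurrence 4 (position 13): no conditioning environment matches → elsewhere allophone [f].
Occurrence 5 (position 15): word-finally → [ɸ].

[f], [f], [f], [f], [ɸ]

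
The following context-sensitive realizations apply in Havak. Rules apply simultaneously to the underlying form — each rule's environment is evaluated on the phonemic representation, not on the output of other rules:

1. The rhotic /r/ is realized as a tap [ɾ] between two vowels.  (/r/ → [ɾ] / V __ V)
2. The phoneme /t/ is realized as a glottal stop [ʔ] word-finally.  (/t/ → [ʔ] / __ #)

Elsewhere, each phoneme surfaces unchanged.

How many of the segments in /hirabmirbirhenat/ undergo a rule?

2

Segments that undergo a rule: /r/ → [ɾ] (rule 1); /t/ → [ʔ] (rule 2).
All other segments surface unchanged.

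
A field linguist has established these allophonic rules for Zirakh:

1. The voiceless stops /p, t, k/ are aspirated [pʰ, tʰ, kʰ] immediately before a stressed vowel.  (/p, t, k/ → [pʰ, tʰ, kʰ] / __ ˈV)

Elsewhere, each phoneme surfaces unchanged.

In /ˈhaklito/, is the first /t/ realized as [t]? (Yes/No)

Yes

/t/ (between /i/ and /o/): rule 1 targets it, but not immediately before a stressed vowel → unchanged [t].
The actual realization is [t], which matches [t].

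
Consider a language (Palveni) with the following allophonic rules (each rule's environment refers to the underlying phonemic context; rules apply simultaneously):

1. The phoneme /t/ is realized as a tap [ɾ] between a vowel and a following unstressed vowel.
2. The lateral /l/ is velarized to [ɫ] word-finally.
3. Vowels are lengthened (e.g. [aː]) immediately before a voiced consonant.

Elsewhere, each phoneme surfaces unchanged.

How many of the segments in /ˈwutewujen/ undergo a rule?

Segments that undergo a rule: /t/ → [ɾ] (rule 1); /e/ → [eː] (rule 3); /u/ → [uː] (rule 3); /e/ → [eː] (rule 3).
All other segments surface unchanged.

4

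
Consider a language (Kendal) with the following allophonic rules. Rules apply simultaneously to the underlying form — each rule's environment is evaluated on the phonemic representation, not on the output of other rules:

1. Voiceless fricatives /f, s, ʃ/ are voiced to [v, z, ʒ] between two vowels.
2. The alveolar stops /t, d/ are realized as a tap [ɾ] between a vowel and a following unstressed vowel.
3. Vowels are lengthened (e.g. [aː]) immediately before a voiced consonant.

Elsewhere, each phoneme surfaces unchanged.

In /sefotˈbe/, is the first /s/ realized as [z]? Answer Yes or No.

/s/ (word-initial) fails the environment for rule 1, so it stays [s].
The actual realization is [s], not [z].

No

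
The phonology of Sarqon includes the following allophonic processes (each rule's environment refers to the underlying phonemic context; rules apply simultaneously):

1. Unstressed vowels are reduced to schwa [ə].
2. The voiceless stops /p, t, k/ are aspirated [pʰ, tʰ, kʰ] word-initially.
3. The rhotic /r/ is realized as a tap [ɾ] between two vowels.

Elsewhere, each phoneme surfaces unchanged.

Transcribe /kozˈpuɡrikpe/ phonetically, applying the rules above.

Rule 2 applies to /k/ (word-initial: word-initially) → [kʰ].
/o/ meets the environment for rule 1 (in an unstressed syllable) → [ə].
/z/ (between /o/ and /p/) is unaffected → [z].
/p/ (between /z/ and /u/) fails the environment for rule 2, so it stays [p].
/u/ (between /p/ and /ɡ/) is in the target of rule 1 but the environment (in an unstressed syllable) is not met → [u].
/ɡ/ stays [ɡ].
/r/ — between /ɡ/ and /i/; rule 3 does not apply here → [r].
Rule 1 applies to /i/ (between /r/ and /k/: in an unstressed syllable) → [ə].
/k/ (between /i/ and /p/): rule 2 targets it, but not word-initially → unchanged [k].
/p/ (between /k/ and /e/) fails the environment for rule 2, so it stays [p].
/e/ — word-final, in an unstressed syllable — surfaces as [ə] (rule 1).

[kʰəzˈpuɡrəkpə]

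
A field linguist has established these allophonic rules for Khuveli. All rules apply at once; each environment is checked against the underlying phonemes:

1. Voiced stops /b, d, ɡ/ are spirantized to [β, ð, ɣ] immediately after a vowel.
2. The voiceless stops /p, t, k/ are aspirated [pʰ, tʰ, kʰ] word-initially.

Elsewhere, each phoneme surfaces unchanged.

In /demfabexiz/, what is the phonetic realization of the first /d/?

/d/ (word-initial) is in the target of rule 1 but the environment (immediately after a vowel) is not met → [d].

[d]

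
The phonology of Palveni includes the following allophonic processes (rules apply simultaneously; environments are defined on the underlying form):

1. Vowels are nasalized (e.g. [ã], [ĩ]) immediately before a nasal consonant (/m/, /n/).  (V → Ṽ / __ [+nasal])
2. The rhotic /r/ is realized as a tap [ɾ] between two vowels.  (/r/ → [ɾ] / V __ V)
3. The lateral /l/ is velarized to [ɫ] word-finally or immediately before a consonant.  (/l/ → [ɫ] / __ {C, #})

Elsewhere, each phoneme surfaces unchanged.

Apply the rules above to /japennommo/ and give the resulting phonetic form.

/a/ (between /j/ and /p/) fails the environment for rule 1, so it stays [a].
/e/ — between /p/ and /n/, before a nasal consonant — surfaces as [ẽ] (rule 1).
/o/ meets the environment for rule 1 (before a nasal consonant) → [õ].
/o/ (word-final) fails the environment for rule 1, so it stays [o].

[japẽnnõmmo]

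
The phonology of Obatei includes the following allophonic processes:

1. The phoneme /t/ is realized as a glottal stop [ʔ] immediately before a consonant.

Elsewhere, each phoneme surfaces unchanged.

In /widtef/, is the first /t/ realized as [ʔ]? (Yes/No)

/t/ — between /d/ and /e/; rule 1 does not apply here → [t].
The actual realization is [t], not [ʔ].

No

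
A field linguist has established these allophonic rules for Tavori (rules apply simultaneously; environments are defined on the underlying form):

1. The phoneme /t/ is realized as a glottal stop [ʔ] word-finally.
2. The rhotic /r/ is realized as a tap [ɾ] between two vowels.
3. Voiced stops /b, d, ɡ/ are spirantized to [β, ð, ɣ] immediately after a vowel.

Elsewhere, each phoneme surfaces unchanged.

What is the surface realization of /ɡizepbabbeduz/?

[ɡizepbaβbeðuz]

/ɡ/ — word-initial; rule 3 does not apply here → [ɡ].
/i/ (between /ɡ/ and /z/): no rule targets it → [i].
/z/ — not in any rule's target class → [z].
/e/ (between /z/ and /p/): no rule targets it → [e].
/p/ — not in any rule's target class → [p].
/b/ (between /p/ and /a/): rule 3 targets it, but not immediately after a vowel → unchanged [b].
/a/ (between /b/ and /b/) is unaffected → [a].
/b/ (between /a/ and /b/): immediately after a vowel, so rule 3 applies → [β].
/b/ — between /b/ and /e/; rule 3 does not apply here → [b].
/e/ (between /b/ and /d/): no rule targets it → [e].
/d/ — between /e/ and /u/, immediately after a vowel — surfaces as [ð] (rule 3).
/u/ (between /d/ and /z/) is unaffected → [u].
/z/ stays [z].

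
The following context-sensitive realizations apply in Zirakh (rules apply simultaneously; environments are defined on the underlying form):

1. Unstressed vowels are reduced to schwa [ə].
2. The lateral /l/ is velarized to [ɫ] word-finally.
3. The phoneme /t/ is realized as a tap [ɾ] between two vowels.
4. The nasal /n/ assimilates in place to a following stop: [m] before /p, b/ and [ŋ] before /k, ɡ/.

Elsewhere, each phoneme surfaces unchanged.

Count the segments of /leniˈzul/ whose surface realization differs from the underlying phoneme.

3

Segments that undergo a rule: /e/ → [ə] (rule 1); /i/ → [ə] (rule 1); /l/ → [ɫ] (rule 2).
All other segments surface unchanged.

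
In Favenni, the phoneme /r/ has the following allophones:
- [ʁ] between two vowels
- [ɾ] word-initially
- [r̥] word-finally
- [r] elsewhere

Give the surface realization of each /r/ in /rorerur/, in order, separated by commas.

[ɾ], [ʁ], [ʁ], [r̥]

Occurrence 1 (position 1): word-initially → [ɾ].
Occurrence 2 (position 3): between two vowels → [ʁ].
Occurrence 3 (position 5): between two vowels → [ʁ].
Occurrence 4 (position 7): word-finally → [r̥].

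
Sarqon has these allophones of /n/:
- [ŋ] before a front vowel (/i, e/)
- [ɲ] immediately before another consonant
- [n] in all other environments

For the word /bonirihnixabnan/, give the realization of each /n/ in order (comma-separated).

Occurrence 1 (position 3): before a front vowel (/i, e/) → [ŋ].
Occurrence 2 (position 8): before a front vowel (/i, e/) → [ŋ].
Occurrence 3 (position 13): no conditioning environment matches → elsewhere allophone [n].
Occurrence 4 (position 15): no conditioning environment matches → elsewhere allophone [n].

[ŋ], [ŋ], [n], [n]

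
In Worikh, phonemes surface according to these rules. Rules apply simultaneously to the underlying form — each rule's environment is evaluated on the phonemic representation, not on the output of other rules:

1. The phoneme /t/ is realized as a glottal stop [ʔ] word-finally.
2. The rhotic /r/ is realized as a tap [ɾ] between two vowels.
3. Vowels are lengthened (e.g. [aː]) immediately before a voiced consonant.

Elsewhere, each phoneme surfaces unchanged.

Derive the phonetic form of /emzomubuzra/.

[eːmzoːmuːbuːzra]

/e/ (word-initial) occurs before a voiced consonant → [eː] by rule 3.
/m/ (between /e/ and /z/): no rule targets it → [m].
/z/ (between /m/ and /o/): no rule targets it → [z].
/o/ — between /z/ and /m/, before a voiced consonant — surfaces as [oː] (rule 3).
/m/ (between /o/ and /u/) is unaffected → [m].
Rule 3 applies to /u/ (between /m/ and /b/: before a voiced consonant) → [uː].
/b/ — not in any rule's target class → [b].
Rule 3 applies to /u/ (between /b/ and /z/: before a voiced consonant) → [uː].
/z/ — not in any rule's target class → [z].
/r/ (between /z/ and /a/) is in the target of rule 2 but the environment (between two vowels) is not met → [r].
/a/ — word-final; rule 3 does not apply here → [a].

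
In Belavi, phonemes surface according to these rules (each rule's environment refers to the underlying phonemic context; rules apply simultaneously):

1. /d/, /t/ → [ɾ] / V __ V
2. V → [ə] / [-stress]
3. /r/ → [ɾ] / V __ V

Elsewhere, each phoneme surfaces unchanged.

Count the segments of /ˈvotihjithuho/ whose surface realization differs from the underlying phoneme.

Segments that undergo a rule: /t/ → [ɾ] (rule 1); /i/ → [ə] (rule 2); /i/ → [ə] (rule 2); /u/ → [ə] (rule 2); /o/ → [ə] (rule 2).
All other segments surface unchanged.

5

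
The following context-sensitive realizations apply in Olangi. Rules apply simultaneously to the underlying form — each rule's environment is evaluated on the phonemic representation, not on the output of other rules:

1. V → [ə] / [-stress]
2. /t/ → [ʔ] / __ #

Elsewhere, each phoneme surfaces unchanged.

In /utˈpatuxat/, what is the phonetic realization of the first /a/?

[a]

/a/ (between /p/ and /t/) fails the environment for rule 1, so it stays [a].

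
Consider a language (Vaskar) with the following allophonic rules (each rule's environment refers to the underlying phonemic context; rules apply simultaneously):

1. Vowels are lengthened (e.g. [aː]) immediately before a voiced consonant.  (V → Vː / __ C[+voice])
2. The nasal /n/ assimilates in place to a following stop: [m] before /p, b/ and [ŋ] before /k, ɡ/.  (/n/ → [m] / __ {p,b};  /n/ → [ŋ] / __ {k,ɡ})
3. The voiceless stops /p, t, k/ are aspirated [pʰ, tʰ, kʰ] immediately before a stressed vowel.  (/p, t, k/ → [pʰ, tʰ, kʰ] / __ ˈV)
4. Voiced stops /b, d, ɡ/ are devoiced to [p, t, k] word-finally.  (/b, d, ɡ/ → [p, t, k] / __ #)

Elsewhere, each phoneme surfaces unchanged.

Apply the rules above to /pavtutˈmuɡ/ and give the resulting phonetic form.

/p/ (word-initial) is in the target of rule 3 but the environment (immediately before a stressed vowel) is not met → [p].
/a/ — between /p/ and /v/, before a voiced consonant — surfaces as [aː] (rule 1).
/v/ (between /a/ and /t/) is unaffected → [v].
/t/ — between /v/ and /u/; rule 3 does not apply here → [t].
/u/ (between /t/ and /t/) is in the target of rule 1 but the environment (before a voiced consonant) is not met → [u].
/t/ (between /u/ and /m/) fails the environment for rule 3, so it stays [t].
/m/ (between /t/ and /u/) is unaffected → [m].
/u/ meets the environment for rule 1 (before a voiced consonant) → [uː].
/ɡ/ (word-final) occurs word-finally → [k] by rule 4.

[paːvtutˈmuːk]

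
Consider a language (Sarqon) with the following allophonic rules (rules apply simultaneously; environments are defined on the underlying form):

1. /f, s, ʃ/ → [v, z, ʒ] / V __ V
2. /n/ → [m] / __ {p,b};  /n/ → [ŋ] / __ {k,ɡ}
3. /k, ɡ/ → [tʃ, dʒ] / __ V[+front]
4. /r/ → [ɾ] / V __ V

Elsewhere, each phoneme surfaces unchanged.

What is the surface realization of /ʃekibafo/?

[ʃetʃibavo]

/ʃ/ (word-initial): rule 1 targets it, but not between two vowels → unchanged [ʃ].
/e/ (between /ʃ/ and /k/) is unaffected → [e].
/k/ — between /e/ and /i/, before a front vowel — surfaces as [tʃ] (rule 3).
/i/ (between /k/ and /b/) is unaffected → [i].
/b/ (between /i/ and /a/) is unaffected → [b].
/a/ stays [a].
/f/ — between /a/ and /o/, between two vowels — surfaces as [v] (rule 1).
/o/ (word-final) is unaffected → [o].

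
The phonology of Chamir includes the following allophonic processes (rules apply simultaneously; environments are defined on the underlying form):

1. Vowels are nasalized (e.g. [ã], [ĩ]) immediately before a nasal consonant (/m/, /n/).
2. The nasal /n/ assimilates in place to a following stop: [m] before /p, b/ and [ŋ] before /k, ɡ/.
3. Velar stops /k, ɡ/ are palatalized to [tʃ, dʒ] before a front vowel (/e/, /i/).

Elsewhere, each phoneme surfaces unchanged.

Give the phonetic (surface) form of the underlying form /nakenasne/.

/n/ (word-initial): rule 2 targets it, but not before a labial or velar stop → unchanged [n].
/a/ (between /n/ and /k/) fails the environment for rule 1, so it stays [a].
/k/ (between /a/ and /e/) occurs before a front vowel → [tʃ] by rule 3.
/e/ meets the environment for rule 1 (before a nasal consonant) → [ẽ].
/n/ (between /e/ and /a/) fails the environment for rule 2, so it stays [n].
/a/ (between /n/ and /s/) fails the environment for rule 1, so it stays [a].
/s/ (between /a/ and /n/) is unaffected → [s].
/n/ (between /s/ and /e/) fails the environment for rule 2, so it stays [n].
/e/ (word-final) fails the environment for rule 1, so it stays [e].

[natʃẽnasne]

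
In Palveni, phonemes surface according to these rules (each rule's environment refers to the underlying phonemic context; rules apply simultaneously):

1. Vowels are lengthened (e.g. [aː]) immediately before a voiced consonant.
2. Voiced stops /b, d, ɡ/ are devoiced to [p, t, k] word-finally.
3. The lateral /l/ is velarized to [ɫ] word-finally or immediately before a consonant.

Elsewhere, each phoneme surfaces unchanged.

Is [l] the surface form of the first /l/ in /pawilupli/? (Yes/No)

Yes

/l/ (between /i/ and /u/): rule 3 targets it, but not word-finally or immediately before a consonant → unchanged [l].
The actual realization is [l], which matches [l].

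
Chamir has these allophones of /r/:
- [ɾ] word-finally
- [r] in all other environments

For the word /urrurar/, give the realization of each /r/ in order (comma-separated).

Occurrence 1 (position 2): no conditioning environment matches → elsewhere allophone [r].
Occurrence 2 (position 3): no conditioning environment matches → elsewhere allophone [r].
Occurrence 3 (position 5): no conditioning environment matches → elsewhere allophone [r].
Occurrence 4 (position 7): word-finally → [ɾ].

[r], [r], [r], [ɾ]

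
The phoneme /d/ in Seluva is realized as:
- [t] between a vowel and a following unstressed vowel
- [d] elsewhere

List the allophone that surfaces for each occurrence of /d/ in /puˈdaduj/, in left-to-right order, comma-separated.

[d], [t]

Occurrence 1 (position 3): no conditioning environment matches → elsewhere allophone [d].
Occurrence 2 (position 5): between a vowel and a following unstressed vowel → [t].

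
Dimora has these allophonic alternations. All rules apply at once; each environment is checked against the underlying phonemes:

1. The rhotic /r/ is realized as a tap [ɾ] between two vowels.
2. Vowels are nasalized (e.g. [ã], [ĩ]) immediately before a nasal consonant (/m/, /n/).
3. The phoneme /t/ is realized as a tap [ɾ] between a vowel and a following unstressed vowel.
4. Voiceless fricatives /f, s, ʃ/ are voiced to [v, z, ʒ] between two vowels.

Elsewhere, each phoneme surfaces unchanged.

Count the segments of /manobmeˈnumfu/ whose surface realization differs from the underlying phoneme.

Segments that undergo a rule: /a/ → [ã] (rule 2); /e/ → [ẽ] (rule 2); /u/ → [ũ] (rule 2).
All other segments surface unchanged.

3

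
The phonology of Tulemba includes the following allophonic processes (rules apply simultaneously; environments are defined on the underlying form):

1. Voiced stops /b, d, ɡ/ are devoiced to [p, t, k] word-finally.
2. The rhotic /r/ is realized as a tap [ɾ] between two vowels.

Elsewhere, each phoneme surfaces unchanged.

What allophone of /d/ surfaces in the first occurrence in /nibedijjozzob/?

/d/ (between /e/ and /i/): rule 1 targets it, but not word-finally → unchanged [d].

[d]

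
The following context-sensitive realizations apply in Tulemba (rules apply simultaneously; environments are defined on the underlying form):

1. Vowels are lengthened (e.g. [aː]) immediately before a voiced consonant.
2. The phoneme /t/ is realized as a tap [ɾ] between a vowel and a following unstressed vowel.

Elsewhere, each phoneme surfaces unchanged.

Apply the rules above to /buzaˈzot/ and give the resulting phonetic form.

/u/ meets the environment for rule 1 (before a voiced consonant) → [uː].
/a/ (between /z/ and /z/): before a voiced consonant, so rule 1 applies → [aː].
/o/ (between /z/ and /t/) fails the environment for rule 1, so it stays [o].
/t/ (word-final) is in the target of rule 2 but the environment (between a vowel and a following unstressed vowel) is not met → [t].

[buːzaːˈzot]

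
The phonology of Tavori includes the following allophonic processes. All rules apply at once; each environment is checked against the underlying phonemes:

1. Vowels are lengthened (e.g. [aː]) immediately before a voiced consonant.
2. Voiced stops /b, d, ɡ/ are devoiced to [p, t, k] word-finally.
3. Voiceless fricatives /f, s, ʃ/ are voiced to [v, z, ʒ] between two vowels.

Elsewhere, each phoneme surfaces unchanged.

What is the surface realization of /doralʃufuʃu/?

/d/ (word-initial): rule 2 targets it, but not word-finally → unchanged [d].
Rule 1 applies to /o/ (between /d/ and /r/: before a voiced consonant) → [oː].
/r/ — not in any rule's target class → [r].
/a/ — between /r/ and /l/, before a voiced consonant — surfaces as [aː] (rule 1).
/l/ (between /a/ and /ʃ/): no rule targets it → [l].
/ʃ/ — between /l/ and /u/; rule 3 does not apply here → [ʃ].
/u/ (between /ʃ/ and /f/) is in the target of rule 1 but the environment (before a voiced consonant) is not met → [u].
/f/ (between /u/ and /u/) occurs between two vowels → [v] by rule 3.
/u/ — between /f/ and /ʃ/; rule 1 does not apply here → [u].
/ʃ/ (between /u/ and /u/): between two vowels, so rule 3 applies → [ʒ].
/u/ (word-final): rule 1 targets it, but not before a voiced consonant → unchanged [u].

[doːraːlʃuvuʒu]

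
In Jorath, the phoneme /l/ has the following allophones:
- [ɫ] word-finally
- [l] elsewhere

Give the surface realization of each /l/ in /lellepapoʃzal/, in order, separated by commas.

Occurrence 1 (position 1): no conditioning environment matches → elsewhere allophone [l].
Occurrence 2 (position 3): no conditioning environment matches → elsewhere allophone [l].
Occurrence 3 (position 4): no conditioning environment matches → elsewhere allophone [l].
Occurrence 4 (position 13): word-finally → [ɫ].

[l], [l], [l], [ɫ]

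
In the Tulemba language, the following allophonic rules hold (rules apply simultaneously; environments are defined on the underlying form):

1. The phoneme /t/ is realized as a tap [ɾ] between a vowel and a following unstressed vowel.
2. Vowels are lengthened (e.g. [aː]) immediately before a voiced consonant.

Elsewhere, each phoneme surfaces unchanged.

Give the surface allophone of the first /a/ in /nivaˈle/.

[aː]

/a/ (between /v/ and /l/): before a voiced consonant, so rule 2 applies → [aː].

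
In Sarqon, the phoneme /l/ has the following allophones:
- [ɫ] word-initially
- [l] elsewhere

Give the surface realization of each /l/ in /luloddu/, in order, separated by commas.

[ɫ], [l]

Occurrence 1 (position 1): word-initially → [ɫ].
Occurrence 2 (position 3): no conditioning environment matches → elsewhere allophone [l].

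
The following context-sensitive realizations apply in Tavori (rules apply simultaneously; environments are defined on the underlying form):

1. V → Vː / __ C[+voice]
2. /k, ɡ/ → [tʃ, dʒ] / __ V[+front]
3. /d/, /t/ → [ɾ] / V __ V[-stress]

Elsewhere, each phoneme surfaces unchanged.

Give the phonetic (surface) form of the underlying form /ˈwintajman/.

[ˈwiːntaːjmaːn]

/i/ — between /w/ and /n/, before a voiced consonant — surfaces as [iː] (rule 1).
/t/ — between /n/ and /a/; rule 3 does not apply here → [t].
/a/ meets the environment for rule 1 (before a voiced consonant) → [aː].
/a/ (between /m/ and /n/): before a voiced consonant, so rule 1 applies → [aː].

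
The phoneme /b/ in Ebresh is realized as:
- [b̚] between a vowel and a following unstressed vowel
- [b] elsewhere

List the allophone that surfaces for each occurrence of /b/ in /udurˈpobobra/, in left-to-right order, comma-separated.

[b̚], [b]

Occurrence 1 (position 7): between a vowel and a following unstressed vowel → [b̚].
Occurrence 2 (position 9): no conditioning environment matches → elsewhere allophone [b].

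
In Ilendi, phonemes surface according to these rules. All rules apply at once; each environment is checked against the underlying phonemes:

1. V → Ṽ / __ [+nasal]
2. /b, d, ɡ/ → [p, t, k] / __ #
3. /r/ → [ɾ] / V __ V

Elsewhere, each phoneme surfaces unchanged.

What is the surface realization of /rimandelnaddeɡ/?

[rĩmãndelnaddek]

/r/ — word-initial; rule 3 does not apply here → [r].
/i/ — between /r/ and /m/, before a nasal consonant — surfaces as [ĩ] (rule 1).
/a/ meets the environment for rule 1 (before a nasal consonant) → [ã].
/d/ (between /n/ and /e/) fails the environment for rule 2, so it stays [d].
/e/ (between /d/ and /l/) is in the target of rule 1 but the environment (before a nasal consonant) is not met → [e].
/a/ (between /n/ and /d/) fails the environment for rule 1, so it stays [a].
/d/ (between /a/ and /d/) fails the environment for rule 2, so it stays [d].
/d/ (between /d/ and /e/): rule 2 targets it, but not word-finally → unchanged [d].
/e/ (between /d/ and /ɡ/) fails the environment for rule 1, so it stays [e].
/ɡ/ (word-final): word-finally, so rule 2 applies → [k].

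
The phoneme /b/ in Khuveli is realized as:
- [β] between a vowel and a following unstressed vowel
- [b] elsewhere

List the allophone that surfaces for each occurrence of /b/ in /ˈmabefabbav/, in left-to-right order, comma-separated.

[β], [b], [b]

Occurrence 1 (position 3): between a vowel and a following unstressed vowel → [β].
Occurrence 2 (position 7): no conditioning environment matches → elsewhere allophone [b].
Occurrence 3 (position 8): no conditioning environment matches → elsewhere allophone [b].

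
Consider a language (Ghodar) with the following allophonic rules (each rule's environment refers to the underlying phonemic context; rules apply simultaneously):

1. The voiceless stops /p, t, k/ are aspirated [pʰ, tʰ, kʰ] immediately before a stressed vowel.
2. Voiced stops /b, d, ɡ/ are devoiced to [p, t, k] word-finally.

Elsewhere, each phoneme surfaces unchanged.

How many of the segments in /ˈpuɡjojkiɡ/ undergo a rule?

2

Segments that undergo a rule: /p/ → [pʰ] (rule 1); /ɡ/ → [k] (rule 2).
All other segments surface unchanged.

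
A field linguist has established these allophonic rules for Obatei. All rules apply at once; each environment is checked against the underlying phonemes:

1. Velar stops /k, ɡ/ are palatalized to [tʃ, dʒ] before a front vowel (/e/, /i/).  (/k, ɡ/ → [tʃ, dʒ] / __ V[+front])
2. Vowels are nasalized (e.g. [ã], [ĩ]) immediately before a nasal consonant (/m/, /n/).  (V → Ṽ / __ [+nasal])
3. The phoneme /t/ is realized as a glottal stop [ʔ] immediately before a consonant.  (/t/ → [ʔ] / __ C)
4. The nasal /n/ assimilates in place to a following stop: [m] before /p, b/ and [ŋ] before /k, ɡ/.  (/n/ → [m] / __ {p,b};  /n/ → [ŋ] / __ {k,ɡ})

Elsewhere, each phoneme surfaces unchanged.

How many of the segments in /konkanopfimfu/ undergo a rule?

Segments that undergo a rule: /o/ → [õ] (rule 2); /n/ → [ŋ] (rule 4); /a/ → [ã] (rule 2); /i/ → [ĩ] (rule 2).
All other segments surface unchanged.

4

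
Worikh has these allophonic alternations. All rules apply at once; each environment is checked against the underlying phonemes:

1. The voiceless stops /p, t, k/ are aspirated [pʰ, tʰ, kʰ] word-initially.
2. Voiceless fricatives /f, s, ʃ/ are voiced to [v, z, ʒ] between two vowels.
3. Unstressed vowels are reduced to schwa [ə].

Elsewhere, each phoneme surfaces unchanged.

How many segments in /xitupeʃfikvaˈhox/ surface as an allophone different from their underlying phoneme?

5

Segments that undergo a rule: /i/ → [ə] (rule 3); /u/ → [ə] (rule 3); /e/ → [ə] (rule 3); /i/ → [ə] (rule 3); /a/ → [ə] (rule 3).
All other segments surface unchanged.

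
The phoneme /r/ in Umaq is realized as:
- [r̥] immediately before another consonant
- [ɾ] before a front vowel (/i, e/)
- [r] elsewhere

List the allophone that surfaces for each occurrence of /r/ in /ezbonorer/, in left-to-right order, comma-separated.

[ɾ], [r]

Occurrence 1 (position 7): before a front vowel (/i, e/) → [ɾ].
Occurrence 2 (position 9): no conditioning environment matches → elsewhere allophone [r].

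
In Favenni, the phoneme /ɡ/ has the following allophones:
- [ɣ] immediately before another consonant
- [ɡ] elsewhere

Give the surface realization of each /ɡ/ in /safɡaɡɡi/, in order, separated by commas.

Occurrence 1 (position 4): no conditioning environment matches → elsewhere allophone [ɡ].
Occurrence 2 (position 6): immediately before another consonant → [ɣ].
Occurrence 3 (position 7): no conditioning environment matches → elsewhere allophone [ɡ].

[ɡ], [ɣ], [ɡ]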